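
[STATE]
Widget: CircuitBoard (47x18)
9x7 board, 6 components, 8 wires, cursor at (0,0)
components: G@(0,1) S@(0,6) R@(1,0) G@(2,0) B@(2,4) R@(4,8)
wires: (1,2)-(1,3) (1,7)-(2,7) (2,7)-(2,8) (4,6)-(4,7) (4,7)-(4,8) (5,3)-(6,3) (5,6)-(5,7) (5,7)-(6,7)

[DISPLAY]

   0 1 2 3 4 5 6 7 8                           
0  [.]  G                   S                  
                                               
1   R       · ─ ·               ·              
                                │              
2   G               B           · ─ ·          
                                               
3                                              
                                               
4                           · ─ · ─ R          
                                               
5               ·           · ─ ·              
                │               │              
6               ·               ·              
Cursor: (0,0)                                  
                                               
                                               
                                               


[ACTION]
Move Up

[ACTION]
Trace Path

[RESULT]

   0 1 2 3 4 5 6 7 8                           
0  [.]  G                   S                  
                                               
1   R       · ─ ·               ·              
                                │              
2   G               B           · ─ ·          
                                               
3                                              
                                               
4                           · ─ · ─ R          
                                               
5               ·           · ─ ·              
                │               │              
6               ·               ·              
Cursor: (0,0)  Trace: No connections           
                                               
                                               
                                               


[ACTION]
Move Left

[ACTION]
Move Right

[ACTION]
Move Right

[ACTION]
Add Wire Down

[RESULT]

   0 1 2 3 4 5 6 7 8                           
0       G  [.]              S                  
            │                                  
1   R       · ─ ·               ·              
                                │              
2   G               B           · ─ ·          
                                               
3                                              
                                               
4                           · ─ · ─ R          
                                               
5               ·           · ─ ·              
                │               │              
6               ·               ·              
Cursor: (0,2)  Trace: No connections           
                                               
                                               
                                               


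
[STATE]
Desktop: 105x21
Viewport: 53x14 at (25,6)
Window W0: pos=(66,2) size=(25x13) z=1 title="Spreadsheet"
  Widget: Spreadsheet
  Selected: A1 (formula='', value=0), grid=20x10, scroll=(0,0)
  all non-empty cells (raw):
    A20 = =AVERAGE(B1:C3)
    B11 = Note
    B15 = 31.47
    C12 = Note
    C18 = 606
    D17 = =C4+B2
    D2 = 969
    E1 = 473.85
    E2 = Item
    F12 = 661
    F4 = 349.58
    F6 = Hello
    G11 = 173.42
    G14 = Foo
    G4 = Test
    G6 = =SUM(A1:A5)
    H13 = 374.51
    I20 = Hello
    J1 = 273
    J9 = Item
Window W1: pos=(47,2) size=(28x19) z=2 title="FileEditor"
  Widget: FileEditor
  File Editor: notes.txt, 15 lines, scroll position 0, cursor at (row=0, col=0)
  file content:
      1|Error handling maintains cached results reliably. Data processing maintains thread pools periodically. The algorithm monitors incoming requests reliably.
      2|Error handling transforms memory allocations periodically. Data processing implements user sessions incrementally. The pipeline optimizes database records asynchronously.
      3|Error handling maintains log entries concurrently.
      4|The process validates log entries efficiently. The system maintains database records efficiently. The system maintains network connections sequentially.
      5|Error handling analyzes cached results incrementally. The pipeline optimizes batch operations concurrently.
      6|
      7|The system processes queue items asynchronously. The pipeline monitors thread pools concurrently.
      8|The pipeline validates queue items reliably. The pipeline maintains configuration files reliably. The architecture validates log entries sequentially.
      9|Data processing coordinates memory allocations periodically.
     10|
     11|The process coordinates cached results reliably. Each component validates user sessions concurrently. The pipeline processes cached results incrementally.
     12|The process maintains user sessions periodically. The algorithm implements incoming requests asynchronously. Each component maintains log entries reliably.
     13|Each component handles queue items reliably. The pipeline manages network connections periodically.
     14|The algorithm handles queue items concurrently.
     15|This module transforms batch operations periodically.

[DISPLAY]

                      ┃Error handling transforms█┃   
                      ┃Error handling maintains ░┃---
                      ┃The process validates log░┃ [0
                      ┃Error handling analyzes c░┃   
                      ┃                         ░┃   
                      ┃The system processes queu░┃   
                      ┃The pipeline validates qu░┃   
                      ┃Data processing coordinat░┃   
                      ┃                         ░┃━━━
                      ┃The process coordinates c░┃   
                      ┃The process maintains use░┃   
                      ┃Each component handles qu░┃   
                      ┃The algorithm handles que░┃   
                      ┃This module transforms ba▼┃   


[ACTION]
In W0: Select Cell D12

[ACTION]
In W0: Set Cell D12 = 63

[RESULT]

                      ┃Error handling transforms█┃   
                      ┃Error handling maintains ░┃---
                      ┃The process validates log░┃   
                      ┃Error handling analyzes c░┃   
                      ┃                         ░┃   
                      ┃The system processes queu░┃   
                      ┃The pipeline validates qu░┃   
                      ┃Data processing coordinat░┃   
                      ┃                         ░┃━━━
                      ┃The process coordinates c░┃   
                      ┃The process maintains use░┃   
                      ┃Each component handles qu░┃   
                      ┃The algorithm handles que░┃   
                      ┃This module transforms ba▼┃   


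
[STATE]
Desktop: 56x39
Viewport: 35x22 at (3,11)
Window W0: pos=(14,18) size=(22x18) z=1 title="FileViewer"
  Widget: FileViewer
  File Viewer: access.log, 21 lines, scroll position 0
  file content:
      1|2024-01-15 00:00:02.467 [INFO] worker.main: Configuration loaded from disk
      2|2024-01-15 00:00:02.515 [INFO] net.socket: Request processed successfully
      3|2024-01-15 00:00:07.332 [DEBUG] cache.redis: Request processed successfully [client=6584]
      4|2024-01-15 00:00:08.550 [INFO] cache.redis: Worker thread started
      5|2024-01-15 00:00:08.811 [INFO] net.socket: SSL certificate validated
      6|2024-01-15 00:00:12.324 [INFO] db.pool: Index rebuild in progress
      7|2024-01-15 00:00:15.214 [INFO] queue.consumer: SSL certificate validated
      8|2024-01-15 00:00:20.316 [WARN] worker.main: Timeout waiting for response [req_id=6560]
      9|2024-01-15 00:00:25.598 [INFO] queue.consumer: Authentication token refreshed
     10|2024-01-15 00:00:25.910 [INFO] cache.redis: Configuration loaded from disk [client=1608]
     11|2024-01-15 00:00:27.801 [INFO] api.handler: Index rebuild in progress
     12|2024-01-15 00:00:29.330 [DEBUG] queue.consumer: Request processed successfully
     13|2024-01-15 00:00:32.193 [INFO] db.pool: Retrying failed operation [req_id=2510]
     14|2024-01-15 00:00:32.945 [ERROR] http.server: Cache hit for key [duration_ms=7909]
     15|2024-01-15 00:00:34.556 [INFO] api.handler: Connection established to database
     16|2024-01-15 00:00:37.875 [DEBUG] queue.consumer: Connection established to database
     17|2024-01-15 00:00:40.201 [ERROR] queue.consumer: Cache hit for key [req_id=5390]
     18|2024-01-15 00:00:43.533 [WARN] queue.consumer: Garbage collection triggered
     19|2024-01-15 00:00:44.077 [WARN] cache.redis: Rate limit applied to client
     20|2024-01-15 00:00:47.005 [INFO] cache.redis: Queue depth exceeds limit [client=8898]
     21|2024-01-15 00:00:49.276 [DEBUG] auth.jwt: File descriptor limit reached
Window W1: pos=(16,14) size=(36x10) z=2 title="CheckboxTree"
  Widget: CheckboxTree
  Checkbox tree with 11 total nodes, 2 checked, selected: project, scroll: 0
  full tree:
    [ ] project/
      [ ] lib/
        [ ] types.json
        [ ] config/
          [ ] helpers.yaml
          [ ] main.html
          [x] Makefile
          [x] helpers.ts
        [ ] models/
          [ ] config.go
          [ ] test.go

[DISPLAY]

                                   
                                   
                                   
             ┏━━━━━━━━━━━━━━━━━━━━━
             ┃ CheckboxTree        
             ┠─────────────────────
             ┃>[-] project/        
           ┏━┃   [-] lib/          
           ┃ ┃     [ ] types.json  
           ┠─┃     [-] config/     
           ┃2┃       [ ] helpers.ya
           ┃2┃       [ ] main.html 
           ┃2┗━━━━━━━━━━━━━━━━━━━━━
           ┃2024-01-15 00:00:08░┃  
           ┃2024-01-15 00:00:08░┃  
           ┃2024-01-15 00:00:12░┃  
           ┃2024-01-15 00:00:15░┃  
           ┃2024-01-15 00:00:20░┃  
           ┃2024-01-15 00:00:25░┃  
           ┃2024-01-15 00:00:25░┃  
           ┃2024-01-15 00:00:27░┃  
           ┃2024-01-15 00:00:29░┃  


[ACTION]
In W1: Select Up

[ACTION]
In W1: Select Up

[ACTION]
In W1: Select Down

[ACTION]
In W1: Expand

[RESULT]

                                   
                                   
                                   
             ┏━━━━━━━━━━━━━━━━━━━━━
             ┃ CheckboxTree        
             ┠─────────────────────
             ┃ [-] project/        
           ┏━┃>  [-] lib/          
           ┃ ┃     [ ] types.json  
           ┠─┃     [-] config/     
           ┃2┃       [ ] helpers.ya
           ┃2┃       [ ] main.html 
           ┃2┗━━━━━━━━━━━━━━━━━━━━━
           ┃2024-01-15 00:00:08░┃  
           ┃2024-01-15 00:00:08░┃  
           ┃2024-01-15 00:00:12░┃  
           ┃2024-01-15 00:00:15░┃  
           ┃2024-01-15 00:00:20░┃  
           ┃2024-01-15 00:00:25░┃  
           ┃2024-01-15 00:00:25░┃  
           ┃2024-01-15 00:00:27░┃  
           ┃2024-01-15 00:00:29░┃  


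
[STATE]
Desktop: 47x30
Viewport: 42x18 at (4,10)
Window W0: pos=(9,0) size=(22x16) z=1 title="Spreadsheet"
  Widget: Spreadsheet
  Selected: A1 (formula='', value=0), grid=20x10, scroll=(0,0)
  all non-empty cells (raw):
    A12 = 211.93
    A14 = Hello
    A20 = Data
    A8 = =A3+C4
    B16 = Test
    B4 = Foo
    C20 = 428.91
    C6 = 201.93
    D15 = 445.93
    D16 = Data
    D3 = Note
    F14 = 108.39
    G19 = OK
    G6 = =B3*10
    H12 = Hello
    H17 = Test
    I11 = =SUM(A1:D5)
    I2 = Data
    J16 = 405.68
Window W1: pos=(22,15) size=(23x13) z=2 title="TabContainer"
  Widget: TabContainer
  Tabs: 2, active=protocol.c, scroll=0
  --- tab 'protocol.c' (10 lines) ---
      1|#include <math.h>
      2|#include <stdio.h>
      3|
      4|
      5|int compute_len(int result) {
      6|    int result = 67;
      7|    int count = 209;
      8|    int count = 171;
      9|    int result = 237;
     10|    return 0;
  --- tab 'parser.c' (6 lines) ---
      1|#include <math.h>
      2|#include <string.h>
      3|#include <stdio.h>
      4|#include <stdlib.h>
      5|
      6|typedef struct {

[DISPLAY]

     ┃  5        0       0┃               
     ┃  6        0       0┃               
     ┃  7        0       0┃               
     ┃  8        0       0┃               
     ┃  9        0       0┃               
     ┗━━━━━━━━━━━━┏━━━━━━━━━━━━━━━━━━━━━┓ 
                  ┃ TabContainer        ┃ 
                  ┠─────────────────────┨ 
                  ┃[protocol.c]│ parser.┃ 
                  ┃─────────────────────┃ 
                  ┃#include <math.h>    ┃ 
                  ┃#include <stdio.h>   ┃ 
                  ┃                     ┃ 
                  ┃                     ┃ 
                  ┃int compute_len(int r┃ 
                  ┃    int result = 67; ┃ 
                  ┃    int count = 209; ┃ 
                  ┗━━━━━━━━━━━━━━━━━━━━━┛ 


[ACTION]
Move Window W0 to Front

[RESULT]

     ┃  5        0       0┃               
     ┃  6        0       0┃               
     ┃  7        0       0┃               
     ┃  8        0       0┃               
     ┃  9        0       0┃               
     ┗━━━━━━━━━━━━━━━━━━━━┛━━━━━━━━━━━━━┓ 
                  ┃ TabContainer        ┃ 
                  ┠─────────────────────┨ 
                  ┃[protocol.c]│ parser.┃ 
                  ┃─────────────────────┃ 
                  ┃#include <math.h>    ┃ 
                  ┃#include <stdio.h>   ┃ 
                  ┃                     ┃ 
                  ┃                     ┃ 
                  ┃int compute_len(int r┃ 
                  ┃    int result = 67; ┃ 
                  ┃    int count = 209; ┃ 
                  ┗━━━━━━━━━━━━━━━━━━━━━┛ 


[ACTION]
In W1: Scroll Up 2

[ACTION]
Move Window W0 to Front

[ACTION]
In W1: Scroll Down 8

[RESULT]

     ┃  5        0       0┃               
     ┃  6        0       0┃               
     ┃  7        0       0┃               
     ┃  8        0       0┃               
     ┃  9        0       0┃               
     ┗━━━━━━━━━━━━━━━━━━━━┛━━━━━━━━━━━━━┓ 
                  ┃ TabContainer        ┃ 
                  ┠─────────────────────┨ 
                  ┃[protocol.c]│ parser.┃ 
                  ┃─────────────────────┃ 
                  ┃    int result = 237;┃ 
                  ┃    return 0;        ┃ 
                  ┃                     ┃ 
                  ┃                     ┃ 
                  ┃                     ┃ 
                  ┃                     ┃ 
                  ┃                     ┃ 
                  ┗━━━━━━━━━━━━━━━━━━━━━┛ 


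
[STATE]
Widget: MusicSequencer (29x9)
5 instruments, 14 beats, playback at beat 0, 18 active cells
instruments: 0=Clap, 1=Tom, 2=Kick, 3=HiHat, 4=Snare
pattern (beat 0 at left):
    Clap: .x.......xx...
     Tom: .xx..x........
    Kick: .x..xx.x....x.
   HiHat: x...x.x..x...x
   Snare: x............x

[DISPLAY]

      ▼1234567890123         
  Clap·█·······██···         
   Tom·██··█········         
  Kick·█··██·█····█·         
 HiHat█···█·█··█···█         
 Snare█············█         
                             
                             
                             


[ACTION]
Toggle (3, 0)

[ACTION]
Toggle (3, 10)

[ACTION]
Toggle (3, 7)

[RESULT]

      ▼1234567890123         
  Clap·█·······██···         
   Tom·██··█········         
  Kick·█··██·█····█·         
 HiHat····█·██·██··█         
 Snare█············█         
                             
                             
                             


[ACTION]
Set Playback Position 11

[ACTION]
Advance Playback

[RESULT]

      012345678901▼3         
  Clap·█·······██···         
   Tom·██··█········         
  Kick·█··██·█····█·         
 HiHat····█·██·██··█         
 Snare█············█         
                             
                             
                             


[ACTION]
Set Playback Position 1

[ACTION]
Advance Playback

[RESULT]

      01▼34567890123         
  Clap·█·······██···         
   Tom·██··█········         
  Kick·█··██·█····█·         
 HiHat····█·██·██··█         
 Snare█············█         
                             
                             
                             


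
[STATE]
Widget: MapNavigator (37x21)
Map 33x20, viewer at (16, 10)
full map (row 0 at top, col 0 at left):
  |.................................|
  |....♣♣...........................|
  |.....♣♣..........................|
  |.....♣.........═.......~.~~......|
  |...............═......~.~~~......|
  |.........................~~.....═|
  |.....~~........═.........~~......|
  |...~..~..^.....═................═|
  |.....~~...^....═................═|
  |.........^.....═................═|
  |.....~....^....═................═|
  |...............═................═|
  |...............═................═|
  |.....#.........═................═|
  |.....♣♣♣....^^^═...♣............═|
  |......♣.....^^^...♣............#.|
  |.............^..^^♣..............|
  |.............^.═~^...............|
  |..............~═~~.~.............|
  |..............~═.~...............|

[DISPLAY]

  .................................  
  ....♣♣...........................  
  .....♣♣..........................  
  .....♣.........═.......~.~~......  
  ...............═......~.~~~......  
  .........................~~.....═  
  .....~~........═.........~~......  
  ...~..~..^.....═................═  
  .....~~...^....═................═  
  .........^.....═................═  
  .....~....^....═@...............═  
  ...............═................═  
  ...............═................═  
  .....#.........═................═  
  .....♣♣♣....^^^═...♣............═  
  ......♣.....^^^...♣............#.  
  .............^..^^♣..............  
  .............^.═~^...............  
  ..............~═~~.~.............  
  ..............~═.~...............  
                                     


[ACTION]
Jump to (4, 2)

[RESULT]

                                     
                                     
                                     
                                     
                                     
                                     
                                     
                                     
              .......................
              ....♣♣.................
              ....@♣♣................
              .....♣.........═.......
              ...............═......~
              .......................
              .....~~........═.......
              ...~..~..^.....═.......
              .....~~...^....═.......
              .........^.....═.......
              .....~....^....═.......
              ...............═.......
              ...............═.......


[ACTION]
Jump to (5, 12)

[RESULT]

             .....♣♣.................
             .....♣.........═.......~
             ...............═......~.
             ........................
             .....~~........═........
             ...~..~..^.....═........
             .....~~...^....═........
             .........^.....═........
             .....~....^....═........
             ...............═........
             .....@.........═........
             .....#.........═........
             .....♣♣♣....^^^═...♣....
             ......♣.....^^^...♣.....
             .............^..^^♣.....
             .............^.═~^......
             ..............~═~~.~....
             ..............~═.~......
                                     
                                     
                                     


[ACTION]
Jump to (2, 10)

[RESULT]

                .....................
                ....♣♣...............
                .....♣♣..............
                .....♣.........═.....
                ...............═.....
                .....................
                .....~~........═.....
                ...~..~..^.....═.....
                .....~~...^....═.....
                .........^.....═.....
                ..@..~....^....═.....
                ...............═.....
                ...............═.....
                .....#.........═.....
                .....♣♣♣....^^^═...♣.
                ......♣.....^^^...♣..
                .............^..^^♣..
                .............^.═~^...
                ..............~═~~.~.
                ..............~═.~...
                                     


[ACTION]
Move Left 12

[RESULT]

                  ...................
                  ....♣♣.............
                  .....♣♣............
                  .....♣.........═...
                  ...............═...
                  ...................
                  .....~~........═...
                  ...~..~..^.....═...
                  .....~~...^....═...
                  .........^.....═...
                  @....~....^....═...
                  ...............═...
                  ...............═...
                  .....#.........═...
                  .....♣♣♣....^^^═...
                  ......♣.....^^^...♣
                  .............^..^^♣
                  .............^.═~^.
                  ..............~═~~.
                  ..............~═.~.
                                     


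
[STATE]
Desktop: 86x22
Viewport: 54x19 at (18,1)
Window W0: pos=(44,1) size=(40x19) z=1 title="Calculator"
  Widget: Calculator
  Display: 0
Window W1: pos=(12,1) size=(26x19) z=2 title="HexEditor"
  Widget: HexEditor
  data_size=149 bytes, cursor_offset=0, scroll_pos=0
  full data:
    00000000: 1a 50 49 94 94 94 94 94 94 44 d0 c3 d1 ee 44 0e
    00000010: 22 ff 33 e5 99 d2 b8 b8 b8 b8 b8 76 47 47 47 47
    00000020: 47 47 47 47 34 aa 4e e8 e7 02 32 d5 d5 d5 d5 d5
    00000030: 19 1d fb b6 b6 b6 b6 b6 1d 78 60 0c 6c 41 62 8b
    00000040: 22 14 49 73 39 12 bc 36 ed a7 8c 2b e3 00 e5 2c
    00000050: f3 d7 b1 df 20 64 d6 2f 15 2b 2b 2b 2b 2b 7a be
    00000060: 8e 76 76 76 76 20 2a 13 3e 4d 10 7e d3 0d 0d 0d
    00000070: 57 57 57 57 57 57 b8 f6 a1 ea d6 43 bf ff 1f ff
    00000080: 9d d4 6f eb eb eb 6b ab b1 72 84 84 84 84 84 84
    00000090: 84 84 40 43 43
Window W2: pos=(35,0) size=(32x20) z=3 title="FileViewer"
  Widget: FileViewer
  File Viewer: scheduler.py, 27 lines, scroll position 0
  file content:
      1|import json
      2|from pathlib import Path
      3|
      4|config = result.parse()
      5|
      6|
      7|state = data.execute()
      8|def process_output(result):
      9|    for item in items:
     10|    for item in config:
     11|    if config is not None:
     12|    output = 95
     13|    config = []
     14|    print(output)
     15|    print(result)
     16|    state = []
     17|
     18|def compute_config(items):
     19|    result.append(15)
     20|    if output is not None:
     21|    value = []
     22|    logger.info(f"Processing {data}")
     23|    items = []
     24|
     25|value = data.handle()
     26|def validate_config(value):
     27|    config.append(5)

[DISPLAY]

━━━━━━━━━━━━━━━━━┃ FileViewer                   ┃━━━━━
ditor            ┠──────────────────────────────┨     
─────────────────┃import json                  ▲┃─────
000  1A 50 49 94 ┃from pathlib import Path     █┃     
010  22 ff 33 e5 ┃                             ░┃     
020  47 47 47 47 ┃config = result.parse()      ░┃     
030  19 1d fb b6 ┃                             ░┃     
040  22 14 49 73 ┃                             ░┃     
050  f3 d7 b1 df ┃state = data.execute()       ░┃     
060  8e 76 76 76 ┃def process_output(result):  ░┃     
070  57 57 57 57 ┃    for item in items:       ░┃     
080  9d d4 6f eb ┃    for item in config:      ░┃     
090  84 84 40 43 ┃    if config is not None:   ░┃     
                 ┃    output = 95              ░┃     
                 ┃    config = []              ░┃     
                 ┃    print(output)            ░┃     
                 ┃    print(result)            ░┃     
                 ┃    state = []               ▼┃     
━━━━━━━━━━━━━━━━━┗━━━━━━━━━━━━━━━━━━━━━━━━━━━━━━┛━━━━━


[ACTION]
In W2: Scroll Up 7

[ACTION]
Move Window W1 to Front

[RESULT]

━━━━━━━━━━━━━━━━━━━┓ileViewer                   ┃━━━━━
ditor              ┃────────────────────────────┨     
───────────────────┨port json                  ▲┃─────
000  1A 50 49 94 94┃om pathlib import Path     █┃     
010  22 ff 33 e5 99┃                           ░┃     
020  47 47 47 47 34┃nfig = result.parse()      ░┃     
030  19 1d fb b6 b6┃                           ░┃     
040  22 14 49 73 39┃                           ░┃     
050  f3 d7 b1 df 20┃ate = data.execute()       ░┃     
060  8e 76 76 76 76┃f process_output(result):  ░┃     
070  57 57 57 57 57┃  for item in items:       ░┃     
080  9d d4 6f eb eb┃  for item in config:      ░┃     
090  84 84 40 43 43┃  if config is not None:   ░┃     
                   ┃  output = 95              ░┃     
                   ┃  config = []              ░┃     
                   ┃  print(output)            ░┃     
                   ┃  print(result)            ░┃     
                   ┃  state = []               ▼┃     
━━━━━━━━━━━━━━━━━━━┛━━━━━━━━━━━━━━━━━━━━━━━━━━━━┛━━━━━


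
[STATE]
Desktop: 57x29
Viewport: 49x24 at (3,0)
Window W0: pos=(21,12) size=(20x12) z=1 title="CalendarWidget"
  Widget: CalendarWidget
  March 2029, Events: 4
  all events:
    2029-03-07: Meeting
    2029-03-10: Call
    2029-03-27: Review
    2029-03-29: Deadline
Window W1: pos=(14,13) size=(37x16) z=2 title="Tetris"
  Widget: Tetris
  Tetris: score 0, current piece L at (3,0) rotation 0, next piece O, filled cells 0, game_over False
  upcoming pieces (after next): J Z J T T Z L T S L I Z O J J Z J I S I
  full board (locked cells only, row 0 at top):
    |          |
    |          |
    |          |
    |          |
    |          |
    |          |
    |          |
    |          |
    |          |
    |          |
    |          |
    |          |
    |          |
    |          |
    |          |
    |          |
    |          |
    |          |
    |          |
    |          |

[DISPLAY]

                                                 
                                                 
                                                 
                                                 
                                                 
                                                 
                                                 
                                                 
                                                 
                                                 
                                                 
                                                 
                  ┏━━━━━━━━━━━━━━━━━━┓           
           ┏━━━━━━━━━━━━━━━━━━━━━━━━━━━━━━━━━━━┓ 
           ┃ Tetris                            ┃ 
           ┠───────────────────────────────────┨ 
           ┃          │Next:                   ┃ 
           ┃          │▓▓                      ┃ 
           ┃          │▓▓                      ┃ 
           ┃          │                        ┃ 
           ┃          │                        ┃ 
           ┃          │                        ┃ 
           ┃          │Score:                  ┃ 
           ┃          │0                       ┃ 


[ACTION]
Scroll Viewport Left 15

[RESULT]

                                                 
                                                 
                                                 
                                                 
                                                 
                                                 
                                                 
                                                 
                                                 
                                                 
                                                 
                                                 
                     ┏━━━━━━━━━━━━━━━━━━┓        
              ┏━━━━━━━━━━━━━━━━━━━━━━━━━━━━━━━━━━
              ┃ Tetris                           
              ┠──────────────────────────────────
              ┃          │Next:                  
              ┃          │▓▓                     
              ┃          │▓▓                     
              ┃          │                       
              ┃          │                       
              ┃          │                       
              ┃          │Score:                 
              ┃          │0                      


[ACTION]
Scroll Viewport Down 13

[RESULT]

                                                 
                                                 
                                                 
                                                 
                                                 
                                                 
                                                 
                     ┏━━━━━━━━━━━━━━━━━━┓        
              ┏━━━━━━━━━━━━━━━━━━━━━━━━━━━━━━━━━━
              ┃ Tetris                           
              ┠──────────────────────────────────
              ┃          │Next:                  
              ┃          │▓▓                     
              ┃          │▓▓                     
              ┃          │                       
              ┃          │                       
              ┃          │                       
              ┃          │Score:                 
              ┃          │0                      
              ┃          │                       
              ┃          │                       
              ┃          │                       
              ┃          │                       
              ┗━━━━━━━━━━━━━━━━━━━━━━━━━━━━━━━━━━


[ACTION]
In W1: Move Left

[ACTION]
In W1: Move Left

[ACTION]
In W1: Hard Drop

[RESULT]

                                                 
                                                 
                                                 
                                                 
                                                 
                                                 
                                                 
                     ┏━━━━━━━━━━━━━━━━━━┓        
              ┏━━━━━━━━━━━━━━━━━━━━━━━━━━━━━━━━━━
              ┃ Tetris                           
              ┠──────────────────────────────────
              ┃          │Next:                  
              ┃          │█                      
              ┃          │███                    
              ┃          │                       
              ┃          │                       
              ┃          │                       
              ┃          │Score:                 
              ┃          │0                      
              ┃          │                       
              ┃          │                       
              ┃   ▒      │                       
              ┃ ▒▒▒      │                       
              ┗━━━━━━━━━━━━━━━━━━━━━━━━━━━━━━━━━━


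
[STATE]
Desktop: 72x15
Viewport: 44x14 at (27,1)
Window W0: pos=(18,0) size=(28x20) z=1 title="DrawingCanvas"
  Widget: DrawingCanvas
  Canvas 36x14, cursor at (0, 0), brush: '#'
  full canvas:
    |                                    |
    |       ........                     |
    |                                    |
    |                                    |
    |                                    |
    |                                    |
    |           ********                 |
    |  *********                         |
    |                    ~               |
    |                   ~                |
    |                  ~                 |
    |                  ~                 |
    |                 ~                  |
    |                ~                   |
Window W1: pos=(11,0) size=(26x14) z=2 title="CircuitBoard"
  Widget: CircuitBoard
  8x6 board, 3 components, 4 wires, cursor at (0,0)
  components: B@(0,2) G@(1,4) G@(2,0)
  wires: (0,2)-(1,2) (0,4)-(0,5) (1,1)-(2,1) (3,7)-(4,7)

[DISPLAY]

         ┃        ┃                         
─────────┨────────┨                         
6 7      ┃        ┃                         
     · ─ ┃        ┃                         
         ┃        ┃                         
     G   ┃        ┃                         
         ┃        ┃                         
         ┃        ┃                         
         ┃*       ┃                         
         ┃        ┃                         
         ┃  ~     ┃                         
         ┃ ~      ┃                         
━━━━━━━━━┛~       ┃                         
          ~       ┃                         


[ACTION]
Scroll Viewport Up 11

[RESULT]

━━━━━━━━━┓━━━━━━━━┓                         
         ┃        ┃                         
─────────┨────────┨                         
6 7      ┃        ┃                         
     · ─ ┃        ┃                         
         ┃        ┃                         
     G   ┃        ┃                         
         ┃        ┃                         
         ┃        ┃                         
         ┃*       ┃                         
         ┃        ┃                         
         ┃  ~     ┃                         
         ┃ ~      ┃                         
━━━━━━━━━┛~       ┃                         


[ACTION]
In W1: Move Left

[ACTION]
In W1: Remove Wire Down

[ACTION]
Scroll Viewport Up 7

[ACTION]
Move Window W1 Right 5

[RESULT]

━━━━━━━━━━━━━━┓━━━┓                         
ard           ┃   ┃                         
──────────────┨───┨                         
 4 5 6 7      ┃   ┃                         
  B       · ─ ┃   ┃                         
  │           ┃   ┃                         
  ·       G   ┃   ┃                         
              ┃   ┃                         
              ┃   ┃                         
              ┃   ┃                         
              ┃   ┃                         
              ┃   ┃                         
              ┃   ┃                         
━━━━━━━━━━━━━━┛   ┃                         


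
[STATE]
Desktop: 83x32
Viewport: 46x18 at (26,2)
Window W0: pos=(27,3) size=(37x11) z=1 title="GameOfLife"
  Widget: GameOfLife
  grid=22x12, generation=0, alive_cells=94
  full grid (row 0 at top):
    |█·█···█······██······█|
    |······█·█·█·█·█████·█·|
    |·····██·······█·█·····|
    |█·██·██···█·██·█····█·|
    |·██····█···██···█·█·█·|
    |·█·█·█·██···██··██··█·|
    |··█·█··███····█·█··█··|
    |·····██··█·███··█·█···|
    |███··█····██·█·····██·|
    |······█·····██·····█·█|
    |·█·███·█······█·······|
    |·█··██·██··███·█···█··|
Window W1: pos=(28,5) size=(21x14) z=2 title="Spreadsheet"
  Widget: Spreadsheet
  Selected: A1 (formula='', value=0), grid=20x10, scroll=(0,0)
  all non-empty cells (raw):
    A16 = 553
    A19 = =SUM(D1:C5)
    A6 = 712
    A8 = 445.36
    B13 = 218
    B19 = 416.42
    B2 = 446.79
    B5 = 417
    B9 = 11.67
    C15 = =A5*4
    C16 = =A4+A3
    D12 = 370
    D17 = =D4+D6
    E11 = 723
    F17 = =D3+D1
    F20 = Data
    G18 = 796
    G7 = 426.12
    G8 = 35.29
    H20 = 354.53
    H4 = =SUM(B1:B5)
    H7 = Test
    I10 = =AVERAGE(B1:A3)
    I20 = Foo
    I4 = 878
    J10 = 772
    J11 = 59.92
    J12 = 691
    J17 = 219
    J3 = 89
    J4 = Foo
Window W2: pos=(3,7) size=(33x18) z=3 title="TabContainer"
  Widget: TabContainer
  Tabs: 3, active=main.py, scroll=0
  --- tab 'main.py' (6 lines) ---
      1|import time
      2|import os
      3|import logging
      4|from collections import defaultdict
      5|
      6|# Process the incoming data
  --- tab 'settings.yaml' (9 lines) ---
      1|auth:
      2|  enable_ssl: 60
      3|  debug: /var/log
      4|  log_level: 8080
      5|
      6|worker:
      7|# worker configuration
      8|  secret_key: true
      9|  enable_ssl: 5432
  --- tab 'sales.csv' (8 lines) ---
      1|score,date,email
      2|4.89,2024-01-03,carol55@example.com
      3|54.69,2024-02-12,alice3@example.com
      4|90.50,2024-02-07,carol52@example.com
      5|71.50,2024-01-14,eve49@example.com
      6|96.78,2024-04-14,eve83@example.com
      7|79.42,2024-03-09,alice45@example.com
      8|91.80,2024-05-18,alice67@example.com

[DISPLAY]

                                              
 ┏━━━━━━━━━━━━━━━━━━━━━━━━━━━━━━━━━━━┓        
 ┃ GameOfLife                        ┃        
 ┠┏━━━━━━━━━━━━━━━━━━━┓──────────────┨        
 ┃┃ Spreadsheet       ┃              ┃        
━━━━━━━━━┓────────────┨·             ┃        
         ┃            ┃·             ┃        
─────────┨A       B   ┃·             ┃        
ml │ sale┃------------┃·             ┃        
─────────┃  [0]       ┃·             ┃        
         ┃    0  446.7┃·             ┃        
         ┃    0       ┃━━━━━━━━━━━━━━┛        
         ┃    0       ┃                       
t default┃    0     41┃                       
         ┃  712       ┃                       
 data    ┃    0       ┃                       
         ┃━━━━━━━━━━━━┛                       
         ┃                                    


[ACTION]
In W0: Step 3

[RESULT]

                                              
 ┏━━━━━━━━━━━━━━━━━━━━━━━━━━━━━━━━━━━┓        
 ┃ GameOfLife                        ┃        
 ┠┏━━━━━━━━━━━━━━━━━━━┓──────────────┨        
 ┃┃ Spreadsheet       ┃              ┃        
━━━━━━━━━┓────────────┨·             ┃        
         ┃            ┃█             ┃        
─────────┨A       B   ┃·             ┃        
ml │ sale┃------------┃·             ┃        
─────────┃  [0]       ┃█             ┃        
         ┃    0  446.7┃·             ┃        
         ┃    0       ┃━━━━━━━━━━━━━━┛        
         ┃    0       ┃                       
t default┃    0     41┃                       
         ┃  712       ┃                       
 data    ┃    0       ┃                       
         ┃━━━━━━━━━━━━┛                       
         ┃                                    


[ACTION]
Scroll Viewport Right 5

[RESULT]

                                              
━━━━━━━━━━━━━━━━━━━━━━━━━━━━━━━━┓             
meOfLife                        ┃             
━━━━━━━━━━━━━━━━━┓──────────────┨             
preadsheet       ┃              ┃             
━━━━┓────────────┨·             ┃             
    ┃            ┃█             ┃             
────┨A       B   ┃·             ┃             
sale┃------------┃·             ┃             
────┃  [0]       ┃█             ┃             
    ┃    0  446.7┃·             ┃             
    ┃    0       ┃━━━━━━━━━━━━━━┛             
    ┃    0       ┃                            
ault┃    0     41┃                            
    ┃  712       ┃                            
    ┃    0       ┃                            
    ┃━━━━━━━━━━━━┛                            
    ┃                                         


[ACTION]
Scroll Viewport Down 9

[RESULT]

────┃  [0]       ┃█             ┃             
    ┃    0  446.7┃·             ┃             
    ┃    0       ┃━━━━━━━━━━━━━━┛             
    ┃    0       ┃                            
ault┃    0     41┃                            
    ┃  712       ┃                            
    ┃    0       ┃                            
    ┃━━━━━━━━━━━━┛                            
    ┃                                         
    ┃                                         
    ┃                                         
    ┃                                         
    ┃                                         
━━━━┛                                         
                                              
                                              
                                              
                                              


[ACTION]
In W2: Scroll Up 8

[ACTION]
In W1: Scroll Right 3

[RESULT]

────┃    0       ┃█             ┃             
    ┃    0       ┃·             ┃             
    ┃    0       ┃━━━━━━━━━━━━━━┛             
    ┃    0       ┃                            
ault┃    0       ┃                            
    ┃    0       ┃                            
    ┃    0       ┃                            
    ┃━━━━━━━━━━━━┛                            
    ┃                                         
    ┃                                         
    ┃                                         
    ┃                                         
    ┃                                         
━━━━┛                                         
                                              
                                              
                                              
                                              
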